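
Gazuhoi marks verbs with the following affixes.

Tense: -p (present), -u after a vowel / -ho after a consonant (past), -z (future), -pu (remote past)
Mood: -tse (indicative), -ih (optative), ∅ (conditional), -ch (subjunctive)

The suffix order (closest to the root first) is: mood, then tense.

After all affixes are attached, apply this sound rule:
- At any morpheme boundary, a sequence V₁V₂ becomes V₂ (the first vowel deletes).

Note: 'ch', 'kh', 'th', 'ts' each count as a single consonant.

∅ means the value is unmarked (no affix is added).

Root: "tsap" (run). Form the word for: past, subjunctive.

tsapchho

Attach mood subjunctive -ch → tsapch.
Attach tense past -ho (after consonant 'ch') → tsapchho.
Vowel deletion: no change.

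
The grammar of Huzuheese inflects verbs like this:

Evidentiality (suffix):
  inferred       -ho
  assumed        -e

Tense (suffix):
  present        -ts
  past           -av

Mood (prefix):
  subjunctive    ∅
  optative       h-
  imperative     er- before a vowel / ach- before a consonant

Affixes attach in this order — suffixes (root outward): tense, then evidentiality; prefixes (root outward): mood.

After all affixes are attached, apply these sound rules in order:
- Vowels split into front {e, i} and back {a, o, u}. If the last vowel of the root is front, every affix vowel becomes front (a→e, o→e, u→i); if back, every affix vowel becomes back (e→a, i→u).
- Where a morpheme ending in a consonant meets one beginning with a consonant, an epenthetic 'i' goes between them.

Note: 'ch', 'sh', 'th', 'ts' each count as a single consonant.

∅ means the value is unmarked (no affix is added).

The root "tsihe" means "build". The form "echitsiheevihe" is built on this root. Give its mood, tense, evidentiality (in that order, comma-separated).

Segment: ach-tsihe-av-ho.
mood: er/ach- → imperative.
tense: -av → past.
evidentiality: -ho → inferred.

imperative, past, inferred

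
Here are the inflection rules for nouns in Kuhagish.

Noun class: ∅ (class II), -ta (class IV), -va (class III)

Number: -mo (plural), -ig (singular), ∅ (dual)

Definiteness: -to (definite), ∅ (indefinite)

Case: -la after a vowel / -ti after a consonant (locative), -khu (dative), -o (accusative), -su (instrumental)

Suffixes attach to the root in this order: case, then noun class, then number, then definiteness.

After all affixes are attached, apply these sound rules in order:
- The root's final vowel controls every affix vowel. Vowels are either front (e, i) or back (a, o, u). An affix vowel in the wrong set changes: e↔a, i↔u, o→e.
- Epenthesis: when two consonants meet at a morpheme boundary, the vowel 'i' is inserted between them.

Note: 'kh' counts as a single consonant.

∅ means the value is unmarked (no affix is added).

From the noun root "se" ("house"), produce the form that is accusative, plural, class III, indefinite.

seeveme

Attach case accusative -o → seo.
Attach noun class class III -va → seova.
Attach number plural -mo → seovamo.
definiteness = indefinite: zero marking, form stays seovamo.
Apply vowel harmony: seovamo → seeveme.
Epenthesis: no change.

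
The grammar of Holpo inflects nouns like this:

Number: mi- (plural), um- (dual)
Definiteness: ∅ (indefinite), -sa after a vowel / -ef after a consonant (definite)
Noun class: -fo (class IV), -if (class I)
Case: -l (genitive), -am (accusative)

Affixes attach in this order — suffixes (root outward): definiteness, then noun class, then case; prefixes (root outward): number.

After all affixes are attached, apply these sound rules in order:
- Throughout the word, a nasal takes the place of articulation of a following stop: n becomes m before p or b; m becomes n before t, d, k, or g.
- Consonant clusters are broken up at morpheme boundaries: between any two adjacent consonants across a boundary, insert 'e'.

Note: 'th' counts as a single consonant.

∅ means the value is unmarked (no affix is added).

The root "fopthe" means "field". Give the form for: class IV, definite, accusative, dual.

umefopthesafoam

Attach definiteness definite -sa (after vowel 'e') → fopthesa.
Attach noun class class IV -fo → fopthesafo.
Attach case accusative -am → fopthesafoam.
Attach number dual um- → umfopthesafoam.
Nasal assimilation: no change.
Apply epenthesis: umfopthesafoam → umefopthesafoam.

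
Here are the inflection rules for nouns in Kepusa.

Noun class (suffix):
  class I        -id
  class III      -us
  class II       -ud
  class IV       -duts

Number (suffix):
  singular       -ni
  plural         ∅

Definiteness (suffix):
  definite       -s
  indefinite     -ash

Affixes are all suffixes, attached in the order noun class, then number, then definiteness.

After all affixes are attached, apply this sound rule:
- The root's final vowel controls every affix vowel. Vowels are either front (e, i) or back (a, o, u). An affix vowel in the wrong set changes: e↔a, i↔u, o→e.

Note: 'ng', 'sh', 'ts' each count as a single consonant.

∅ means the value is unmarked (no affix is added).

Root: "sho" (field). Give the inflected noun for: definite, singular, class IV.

shodutsnus

Attach noun class class IV -duts → shoduts.
Attach number singular -ni → shodutsni.
Attach definiteness definite -s → shodutsnis.
Apply vowel harmony: shodutsnis → shodutsnus.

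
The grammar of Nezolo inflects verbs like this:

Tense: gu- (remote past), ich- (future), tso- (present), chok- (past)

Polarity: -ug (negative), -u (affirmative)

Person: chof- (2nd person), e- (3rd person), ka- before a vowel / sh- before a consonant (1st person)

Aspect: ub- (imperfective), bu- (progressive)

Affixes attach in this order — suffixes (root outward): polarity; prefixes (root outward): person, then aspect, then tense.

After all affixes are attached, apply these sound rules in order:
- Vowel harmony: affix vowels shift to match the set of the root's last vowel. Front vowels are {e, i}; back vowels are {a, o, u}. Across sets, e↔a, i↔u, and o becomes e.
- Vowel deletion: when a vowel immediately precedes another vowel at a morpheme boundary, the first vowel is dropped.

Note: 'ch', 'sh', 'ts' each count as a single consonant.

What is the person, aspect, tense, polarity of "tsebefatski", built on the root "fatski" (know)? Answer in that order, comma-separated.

3rd person, progressive, present, affirmative

Segment: tso-bu-e-fatski-u.
person: e- → 3rd person.
aspect: bu- → progressive.
tense: tso- → present.
polarity: -u → affirmative.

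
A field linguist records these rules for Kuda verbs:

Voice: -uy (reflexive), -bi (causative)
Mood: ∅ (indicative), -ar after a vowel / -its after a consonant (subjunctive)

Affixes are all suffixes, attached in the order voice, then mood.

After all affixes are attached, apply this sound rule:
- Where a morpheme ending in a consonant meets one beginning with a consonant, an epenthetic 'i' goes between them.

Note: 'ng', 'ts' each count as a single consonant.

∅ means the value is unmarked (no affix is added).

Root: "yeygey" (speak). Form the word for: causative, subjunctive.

yeygeyibiar

Attach voice causative -bi → yeygeybi.
Attach mood subjunctive -ar (after vowel 'i') → yeygeybiar.
Apply epenthesis: yeygeybiar → yeygeyibiar.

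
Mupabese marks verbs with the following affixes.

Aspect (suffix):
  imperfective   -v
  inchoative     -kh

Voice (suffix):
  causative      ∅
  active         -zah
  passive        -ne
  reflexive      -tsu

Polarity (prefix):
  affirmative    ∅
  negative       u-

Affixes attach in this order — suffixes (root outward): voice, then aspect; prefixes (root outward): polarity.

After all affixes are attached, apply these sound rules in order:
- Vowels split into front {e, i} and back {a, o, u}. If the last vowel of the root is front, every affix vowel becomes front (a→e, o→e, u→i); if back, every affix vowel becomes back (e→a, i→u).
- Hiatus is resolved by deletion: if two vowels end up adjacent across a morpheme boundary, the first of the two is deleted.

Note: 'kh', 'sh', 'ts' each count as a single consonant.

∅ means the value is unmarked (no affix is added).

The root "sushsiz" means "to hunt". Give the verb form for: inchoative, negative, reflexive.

Attach voice reflexive -tsu → sushsiztsu.
Attach polarity negative u- → usushsiztsu.
Attach aspect inchoative -kh → usushsiztsukh.
Apply vowel harmony: usushsiztsukh → isushsiztsikh.
Vowel deletion: no change.

isushsiztsikh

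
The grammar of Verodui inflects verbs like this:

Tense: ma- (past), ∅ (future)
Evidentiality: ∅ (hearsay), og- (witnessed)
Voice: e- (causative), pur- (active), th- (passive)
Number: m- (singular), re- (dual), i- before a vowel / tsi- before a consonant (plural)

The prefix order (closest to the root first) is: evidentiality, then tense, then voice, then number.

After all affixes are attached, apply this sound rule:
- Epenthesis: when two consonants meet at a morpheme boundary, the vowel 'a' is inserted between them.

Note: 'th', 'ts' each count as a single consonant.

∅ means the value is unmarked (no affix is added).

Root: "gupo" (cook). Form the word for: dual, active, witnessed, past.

repuramaogagupo

Attach evidentiality witnessed og- → oggupo.
Attach tense past ma- → maoggupo.
Attach voice active pur- → purmaoggupo.
Attach number dual re- → repurmaoggupo.
Apply epenthesis: repurmaoggupo → repuramaogagupo.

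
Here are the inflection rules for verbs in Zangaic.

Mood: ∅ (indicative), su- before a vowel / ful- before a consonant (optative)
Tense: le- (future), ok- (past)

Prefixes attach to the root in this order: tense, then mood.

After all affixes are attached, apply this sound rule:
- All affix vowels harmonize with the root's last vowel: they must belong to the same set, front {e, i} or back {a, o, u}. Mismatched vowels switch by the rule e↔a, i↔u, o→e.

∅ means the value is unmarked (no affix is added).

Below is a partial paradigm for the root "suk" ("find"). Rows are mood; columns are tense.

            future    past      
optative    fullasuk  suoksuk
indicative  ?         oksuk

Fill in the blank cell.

Attach tense future le- → lesuk.
mood = indicative: zero marking, form stays lesuk.
Apply vowel harmony: lesuk → lasuk.

lasuk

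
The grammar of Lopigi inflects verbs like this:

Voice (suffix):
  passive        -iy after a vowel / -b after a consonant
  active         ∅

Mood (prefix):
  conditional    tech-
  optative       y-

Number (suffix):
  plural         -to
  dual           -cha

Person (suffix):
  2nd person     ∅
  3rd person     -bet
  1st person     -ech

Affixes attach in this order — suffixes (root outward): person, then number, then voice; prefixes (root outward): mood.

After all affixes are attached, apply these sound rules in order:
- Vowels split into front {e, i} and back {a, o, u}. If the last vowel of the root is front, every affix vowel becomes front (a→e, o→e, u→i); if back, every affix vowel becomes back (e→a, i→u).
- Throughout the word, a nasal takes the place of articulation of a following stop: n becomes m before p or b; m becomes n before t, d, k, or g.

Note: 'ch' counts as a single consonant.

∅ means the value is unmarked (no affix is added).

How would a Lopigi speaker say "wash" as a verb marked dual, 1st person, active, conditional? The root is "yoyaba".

Attach person 1st person -ech → yoyabaech.
Attach number dual -cha → yoyabaechcha.
Attach mood conditional tech- → techyoyabaechcha.
voice = active: zero marking, form stays techyoyabaechcha.
Apply vowel harmony: techyoyabaechcha → tachyoyabaachcha.
Nasal assimilation: no change.

tachyoyabaachcha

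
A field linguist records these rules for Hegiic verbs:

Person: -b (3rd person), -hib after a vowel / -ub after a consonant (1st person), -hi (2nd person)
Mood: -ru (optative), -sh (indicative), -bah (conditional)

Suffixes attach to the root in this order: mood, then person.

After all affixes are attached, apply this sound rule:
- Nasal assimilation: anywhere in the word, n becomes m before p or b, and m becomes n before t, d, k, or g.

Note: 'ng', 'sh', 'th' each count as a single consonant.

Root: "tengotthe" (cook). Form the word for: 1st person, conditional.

tengotthebahub

Attach mood conditional -bah → tengotthebah.
Attach person 1st person -ub (after consonant 'h') → tengotthebahub.
Nasal assimilation: no change.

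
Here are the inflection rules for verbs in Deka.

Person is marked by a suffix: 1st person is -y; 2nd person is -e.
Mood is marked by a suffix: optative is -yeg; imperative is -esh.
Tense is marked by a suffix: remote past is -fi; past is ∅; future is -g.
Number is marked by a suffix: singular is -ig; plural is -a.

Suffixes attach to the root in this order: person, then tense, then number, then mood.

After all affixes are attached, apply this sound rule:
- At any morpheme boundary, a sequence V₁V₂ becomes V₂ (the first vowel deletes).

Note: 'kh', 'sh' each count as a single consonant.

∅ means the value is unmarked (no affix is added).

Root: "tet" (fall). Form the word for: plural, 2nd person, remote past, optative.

Attach person 2nd person -e → tete.
Attach tense remote past -fi → tetefi.
Attach number plural -a → tetefia.
Attach mood optative -yeg → tetefiayeg.
Apply vowel deletion: tetefiayeg → tetefayeg.

tetefayeg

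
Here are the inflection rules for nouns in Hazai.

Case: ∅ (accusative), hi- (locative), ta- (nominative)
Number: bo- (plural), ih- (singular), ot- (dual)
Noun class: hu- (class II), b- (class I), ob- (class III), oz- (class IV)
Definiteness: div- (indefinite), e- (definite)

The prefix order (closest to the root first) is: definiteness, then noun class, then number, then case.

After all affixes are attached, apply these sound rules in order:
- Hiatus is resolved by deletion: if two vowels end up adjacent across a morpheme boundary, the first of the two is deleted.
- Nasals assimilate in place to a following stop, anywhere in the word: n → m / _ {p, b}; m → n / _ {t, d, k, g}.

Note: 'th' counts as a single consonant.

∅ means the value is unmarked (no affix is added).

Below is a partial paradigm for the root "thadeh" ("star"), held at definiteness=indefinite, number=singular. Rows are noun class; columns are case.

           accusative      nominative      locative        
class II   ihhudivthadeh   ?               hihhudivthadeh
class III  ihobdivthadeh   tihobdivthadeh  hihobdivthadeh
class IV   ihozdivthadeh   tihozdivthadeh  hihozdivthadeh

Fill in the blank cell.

Attach definiteness indefinite div- → divthadeh.
Attach noun class class II hu- → hudivthadeh.
Attach number singular ih- → ihhudivthadeh.
Attach case nominative ta- → taihhudivthadeh.
Apply vowel deletion: taihhudivthadeh → tihhudivthadeh.
Nasal assimilation: no change.

tihhudivthadeh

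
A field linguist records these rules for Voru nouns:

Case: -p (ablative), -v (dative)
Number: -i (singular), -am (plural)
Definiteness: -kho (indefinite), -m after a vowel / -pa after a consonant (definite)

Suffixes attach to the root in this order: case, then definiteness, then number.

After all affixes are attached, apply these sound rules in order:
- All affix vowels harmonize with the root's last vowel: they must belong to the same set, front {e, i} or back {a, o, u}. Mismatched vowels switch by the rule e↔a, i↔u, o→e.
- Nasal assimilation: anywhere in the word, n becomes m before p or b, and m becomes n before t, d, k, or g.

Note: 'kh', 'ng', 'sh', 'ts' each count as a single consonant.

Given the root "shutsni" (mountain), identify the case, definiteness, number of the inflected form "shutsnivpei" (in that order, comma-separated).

dative, definite, singular

Segment: shutsni-v-pa-i.
case: -v → dative.
definiteness: -m/pa → definite.
number: -i → singular.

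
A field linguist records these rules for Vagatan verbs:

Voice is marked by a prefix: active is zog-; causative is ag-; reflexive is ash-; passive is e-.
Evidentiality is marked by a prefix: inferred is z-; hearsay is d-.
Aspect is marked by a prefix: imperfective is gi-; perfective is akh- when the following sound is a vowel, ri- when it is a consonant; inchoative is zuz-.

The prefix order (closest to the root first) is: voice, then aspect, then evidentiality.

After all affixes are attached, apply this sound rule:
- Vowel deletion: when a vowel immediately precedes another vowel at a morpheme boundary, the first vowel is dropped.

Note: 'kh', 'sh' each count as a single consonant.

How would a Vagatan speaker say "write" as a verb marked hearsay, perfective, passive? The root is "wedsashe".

Attach voice passive e- → ewedsashe.
Attach aspect perfective akh- (before vowel 'e') → akhewedsashe.
Attach evidentiality hearsay d- → dakhewedsashe.
Vowel deletion: no change.

dakhewedsashe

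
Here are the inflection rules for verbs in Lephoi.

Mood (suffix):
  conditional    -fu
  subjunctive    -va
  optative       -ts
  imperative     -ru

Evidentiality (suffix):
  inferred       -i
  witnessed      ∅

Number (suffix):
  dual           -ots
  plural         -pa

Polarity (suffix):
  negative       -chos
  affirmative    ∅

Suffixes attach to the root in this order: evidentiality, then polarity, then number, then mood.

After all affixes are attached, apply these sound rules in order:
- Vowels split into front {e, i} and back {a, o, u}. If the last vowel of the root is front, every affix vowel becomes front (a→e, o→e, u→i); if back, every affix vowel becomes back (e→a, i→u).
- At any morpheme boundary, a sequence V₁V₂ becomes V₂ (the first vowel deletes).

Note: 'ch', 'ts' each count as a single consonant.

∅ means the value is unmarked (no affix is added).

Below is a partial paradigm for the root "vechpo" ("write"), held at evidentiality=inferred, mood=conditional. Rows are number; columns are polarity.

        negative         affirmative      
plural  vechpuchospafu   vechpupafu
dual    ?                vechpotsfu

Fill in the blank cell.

Attach evidentiality inferred -i → vechpoi.
Attach polarity negative -chos → vechpoichos.
Attach number dual -ots → vechpoichosots.
Attach mood conditional -fu → vechpoichosotsfu.
Apply vowel harmony: vechpoichosotsfu → vechpouchosotsfu.
Apply vowel deletion: vechpouchosotsfu → vechpuchosotsfu.

vechpuchosotsfu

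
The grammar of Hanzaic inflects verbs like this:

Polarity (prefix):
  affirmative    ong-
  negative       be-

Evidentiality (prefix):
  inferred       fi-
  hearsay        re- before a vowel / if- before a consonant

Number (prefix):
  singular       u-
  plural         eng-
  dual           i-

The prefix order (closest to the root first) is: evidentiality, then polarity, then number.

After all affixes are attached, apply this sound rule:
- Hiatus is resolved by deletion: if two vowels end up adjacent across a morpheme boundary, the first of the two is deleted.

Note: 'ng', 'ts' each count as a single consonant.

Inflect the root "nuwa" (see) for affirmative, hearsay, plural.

Attach evidentiality hearsay if- (before consonant 'n') → ifnuwa.
Attach polarity affirmative ong- → ongifnuwa.
Attach number plural eng- → engongifnuwa.
Vowel deletion: no change.

engongifnuwa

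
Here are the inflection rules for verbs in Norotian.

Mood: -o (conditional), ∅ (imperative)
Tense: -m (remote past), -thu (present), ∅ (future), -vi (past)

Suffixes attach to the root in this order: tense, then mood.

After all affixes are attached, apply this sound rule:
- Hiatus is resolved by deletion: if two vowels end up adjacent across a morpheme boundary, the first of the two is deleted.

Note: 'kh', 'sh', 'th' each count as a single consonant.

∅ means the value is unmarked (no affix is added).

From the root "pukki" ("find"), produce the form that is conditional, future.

tense = future: zero marking, form stays pukki.
Attach mood conditional -o → pukkio.
Apply vowel deletion: pukkio → pukko.

pukko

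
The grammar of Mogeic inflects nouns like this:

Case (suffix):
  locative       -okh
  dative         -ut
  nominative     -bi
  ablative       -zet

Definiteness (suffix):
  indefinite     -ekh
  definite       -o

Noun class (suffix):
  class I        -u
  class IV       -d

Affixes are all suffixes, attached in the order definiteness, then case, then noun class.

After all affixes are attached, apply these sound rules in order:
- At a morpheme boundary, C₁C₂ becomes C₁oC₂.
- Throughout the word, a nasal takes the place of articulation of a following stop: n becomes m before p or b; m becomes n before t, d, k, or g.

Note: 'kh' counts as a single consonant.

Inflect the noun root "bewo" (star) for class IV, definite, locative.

Attach definiteness definite -o → bewoo.
Attach case locative -okh → bewoookh.
Attach noun class class IV -d → bewoookhd.
Apply epenthesis: bewoookhd → bewoookhod.
Nasal assimilation: no change.

bewoookhod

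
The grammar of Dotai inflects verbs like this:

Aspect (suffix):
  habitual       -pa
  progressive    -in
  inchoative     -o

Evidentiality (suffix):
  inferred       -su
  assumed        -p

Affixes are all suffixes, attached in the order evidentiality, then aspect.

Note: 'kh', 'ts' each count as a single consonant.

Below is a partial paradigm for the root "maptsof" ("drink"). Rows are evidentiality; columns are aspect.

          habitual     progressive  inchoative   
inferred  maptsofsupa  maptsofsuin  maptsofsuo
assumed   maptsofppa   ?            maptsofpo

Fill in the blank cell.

Attach evidentiality assumed -p → maptsofp.
Attach aspect progressive -in → maptsofpin.

maptsofpin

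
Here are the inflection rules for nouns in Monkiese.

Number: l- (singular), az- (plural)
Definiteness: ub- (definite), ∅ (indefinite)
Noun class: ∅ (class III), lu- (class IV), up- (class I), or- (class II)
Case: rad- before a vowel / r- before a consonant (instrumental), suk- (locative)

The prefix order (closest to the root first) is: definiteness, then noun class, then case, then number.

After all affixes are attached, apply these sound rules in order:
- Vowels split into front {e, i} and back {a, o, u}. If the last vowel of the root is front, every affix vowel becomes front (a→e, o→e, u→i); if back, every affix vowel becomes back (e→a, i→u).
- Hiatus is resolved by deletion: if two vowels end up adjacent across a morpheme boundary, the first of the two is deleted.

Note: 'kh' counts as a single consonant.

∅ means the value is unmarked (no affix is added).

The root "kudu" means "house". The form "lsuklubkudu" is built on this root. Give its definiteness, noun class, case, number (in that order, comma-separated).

definite, class IV, locative, singular

Segment: l-suk-lu-ub-kudu.
definiteness: ub- → definite.
noun class: lu- → class IV.
case: suk- → locative.
number: l- → singular.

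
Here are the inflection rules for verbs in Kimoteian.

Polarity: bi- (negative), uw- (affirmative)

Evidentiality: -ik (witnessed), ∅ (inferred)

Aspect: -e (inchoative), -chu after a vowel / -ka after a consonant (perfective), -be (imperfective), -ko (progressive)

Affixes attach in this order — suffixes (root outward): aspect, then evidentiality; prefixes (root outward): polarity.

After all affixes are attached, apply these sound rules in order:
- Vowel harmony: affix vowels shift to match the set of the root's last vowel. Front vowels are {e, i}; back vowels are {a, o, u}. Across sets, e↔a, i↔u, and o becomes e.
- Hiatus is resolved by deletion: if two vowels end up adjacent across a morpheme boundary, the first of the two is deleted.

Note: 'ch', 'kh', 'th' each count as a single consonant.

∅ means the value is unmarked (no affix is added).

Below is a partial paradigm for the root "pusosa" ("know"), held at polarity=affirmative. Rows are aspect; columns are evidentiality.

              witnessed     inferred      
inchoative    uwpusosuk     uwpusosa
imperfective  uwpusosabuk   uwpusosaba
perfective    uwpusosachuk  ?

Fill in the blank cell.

uwpusosachu

Attach aspect perfective -chu (after vowel 'a') → pusosachu.
evidentiality = inferred: zero marking, form stays pusosachu.
Attach polarity affirmative uw- → uwpusosachu.
Vowel harmony: no change.
Vowel deletion: no change.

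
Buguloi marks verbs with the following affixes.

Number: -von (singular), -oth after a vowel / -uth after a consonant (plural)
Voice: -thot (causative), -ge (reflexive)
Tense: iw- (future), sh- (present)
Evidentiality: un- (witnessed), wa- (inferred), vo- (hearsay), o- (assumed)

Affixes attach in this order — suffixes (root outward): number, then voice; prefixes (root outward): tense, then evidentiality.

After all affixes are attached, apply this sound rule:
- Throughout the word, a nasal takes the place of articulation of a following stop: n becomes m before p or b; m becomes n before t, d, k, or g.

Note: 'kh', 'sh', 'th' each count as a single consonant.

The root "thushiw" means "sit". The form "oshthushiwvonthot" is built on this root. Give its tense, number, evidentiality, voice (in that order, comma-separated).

present, singular, assumed, causative

Segment: o-sh-thushiw-von-thot.
tense: sh- → present.
number: -von → singular.
evidentiality: o- → assumed.
voice: -thot → causative.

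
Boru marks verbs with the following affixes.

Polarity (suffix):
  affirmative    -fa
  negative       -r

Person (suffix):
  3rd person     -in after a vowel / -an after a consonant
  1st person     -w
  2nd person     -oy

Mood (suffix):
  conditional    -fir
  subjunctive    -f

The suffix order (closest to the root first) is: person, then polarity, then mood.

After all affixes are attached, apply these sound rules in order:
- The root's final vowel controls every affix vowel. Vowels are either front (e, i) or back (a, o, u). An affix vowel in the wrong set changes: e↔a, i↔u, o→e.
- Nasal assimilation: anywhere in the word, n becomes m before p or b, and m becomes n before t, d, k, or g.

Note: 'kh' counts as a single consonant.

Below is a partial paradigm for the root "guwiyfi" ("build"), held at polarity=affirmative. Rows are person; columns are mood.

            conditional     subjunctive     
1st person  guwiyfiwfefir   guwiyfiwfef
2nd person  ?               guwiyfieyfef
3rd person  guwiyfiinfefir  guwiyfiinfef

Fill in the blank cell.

Attach person 2nd person -oy → guwiyfioy.
Attach polarity affirmative -fa → guwiyfioyfa.
Attach mood conditional -fir → guwiyfioyfafir.
Apply vowel harmony: guwiyfioyfafir → guwiyfieyfefir.
Nasal assimilation: no change.

guwiyfieyfefir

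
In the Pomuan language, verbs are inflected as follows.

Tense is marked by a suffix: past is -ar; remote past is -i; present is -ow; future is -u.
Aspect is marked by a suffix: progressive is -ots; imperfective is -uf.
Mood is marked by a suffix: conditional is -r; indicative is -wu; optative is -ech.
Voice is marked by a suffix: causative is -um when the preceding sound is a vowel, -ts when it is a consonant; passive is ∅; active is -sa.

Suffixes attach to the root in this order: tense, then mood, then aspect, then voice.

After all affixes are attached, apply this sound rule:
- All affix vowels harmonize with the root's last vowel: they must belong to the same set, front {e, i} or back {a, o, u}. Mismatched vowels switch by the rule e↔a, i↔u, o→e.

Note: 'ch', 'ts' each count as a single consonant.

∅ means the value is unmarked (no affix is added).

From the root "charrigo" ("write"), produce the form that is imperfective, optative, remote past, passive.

charrigouachuf

Attach tense remote past -i → charrigoi.
Attach mood optative -ech → charrigoiech.
Attach aspect imperfective -uf → charrigoiechuf.
voice = passive: zero marking, form stays charrigoiechuf.
Apply vowel harmony: charrigoiechuf → charrigouachuf.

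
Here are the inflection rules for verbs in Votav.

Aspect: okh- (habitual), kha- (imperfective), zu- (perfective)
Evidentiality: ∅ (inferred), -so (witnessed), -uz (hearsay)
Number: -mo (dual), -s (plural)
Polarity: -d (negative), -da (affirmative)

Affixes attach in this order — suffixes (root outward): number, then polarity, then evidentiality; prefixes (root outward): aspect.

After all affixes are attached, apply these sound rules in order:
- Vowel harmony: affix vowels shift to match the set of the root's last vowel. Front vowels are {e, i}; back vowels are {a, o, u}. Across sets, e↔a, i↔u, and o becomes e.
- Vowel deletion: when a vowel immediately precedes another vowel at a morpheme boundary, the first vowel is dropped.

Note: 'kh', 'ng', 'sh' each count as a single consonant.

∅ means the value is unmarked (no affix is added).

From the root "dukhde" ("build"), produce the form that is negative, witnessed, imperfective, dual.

khedukhdemedse

Attach number dual -mo → dukhdemo.
Attach aspect imperfective kha- → khadukhdemo.
Attach polarity negative -d → khadukhdemod.
Attach evidentiality witnessed -so → khadukhdemodso.
Apply vowel harmony: khadukhdemodso → khedukhdemedse.
Vowel deletion: no change.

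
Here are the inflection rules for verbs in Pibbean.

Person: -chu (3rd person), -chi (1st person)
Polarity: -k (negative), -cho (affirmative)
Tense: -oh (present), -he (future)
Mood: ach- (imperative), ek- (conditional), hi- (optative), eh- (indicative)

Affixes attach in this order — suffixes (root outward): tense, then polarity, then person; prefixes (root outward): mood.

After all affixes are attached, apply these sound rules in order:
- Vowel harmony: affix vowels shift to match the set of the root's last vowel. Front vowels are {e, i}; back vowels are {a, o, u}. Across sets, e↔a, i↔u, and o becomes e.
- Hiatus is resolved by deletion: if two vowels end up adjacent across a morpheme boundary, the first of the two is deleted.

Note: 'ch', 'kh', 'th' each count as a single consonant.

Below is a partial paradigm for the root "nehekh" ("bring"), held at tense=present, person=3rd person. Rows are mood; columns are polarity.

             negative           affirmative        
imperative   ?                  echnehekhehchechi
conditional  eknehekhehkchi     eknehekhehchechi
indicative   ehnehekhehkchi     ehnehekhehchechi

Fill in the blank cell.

Attach tense present -oh → nehekhoh.
Attach polarity negative -k → nehekhohk.
Attach person 3rd person -chu → nehekhohkchu.
Attach mood imperative ach- → achnehekhohkchu.
Apply vowel harmony: achnehekhohkchu → echnehekhehkchi.
Vowel deletion: no change.

echnehekhehkchi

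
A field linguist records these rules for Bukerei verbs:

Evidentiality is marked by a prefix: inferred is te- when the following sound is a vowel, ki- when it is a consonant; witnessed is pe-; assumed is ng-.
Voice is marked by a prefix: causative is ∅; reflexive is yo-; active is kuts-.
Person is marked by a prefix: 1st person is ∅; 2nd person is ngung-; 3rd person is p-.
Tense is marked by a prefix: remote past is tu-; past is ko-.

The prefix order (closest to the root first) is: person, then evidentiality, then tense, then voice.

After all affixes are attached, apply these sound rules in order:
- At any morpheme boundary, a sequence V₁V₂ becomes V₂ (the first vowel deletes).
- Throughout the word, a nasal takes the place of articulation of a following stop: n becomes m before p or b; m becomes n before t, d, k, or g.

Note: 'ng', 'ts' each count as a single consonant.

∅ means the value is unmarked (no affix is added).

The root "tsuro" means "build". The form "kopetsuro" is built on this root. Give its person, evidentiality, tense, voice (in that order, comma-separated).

1st person, witnessed, past, causative

Segment: ko-pe-tsuro.
person: ∅ → 1st person.
evidentiality: pe- → witnessed.
tense: ko- → past.
voice: ∅ → causative.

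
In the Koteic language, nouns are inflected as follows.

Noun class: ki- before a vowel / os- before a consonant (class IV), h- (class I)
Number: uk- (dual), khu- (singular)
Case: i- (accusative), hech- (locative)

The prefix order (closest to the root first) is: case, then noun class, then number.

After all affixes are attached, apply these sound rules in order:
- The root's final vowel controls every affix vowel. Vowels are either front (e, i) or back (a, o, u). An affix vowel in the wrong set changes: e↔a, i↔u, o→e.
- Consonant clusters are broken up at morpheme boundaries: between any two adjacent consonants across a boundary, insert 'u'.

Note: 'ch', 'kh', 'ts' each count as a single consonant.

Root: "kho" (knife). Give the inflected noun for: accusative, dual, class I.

ukuhukho

Attach case accusative i- → ikho.
Attach noun class class I h- → hikho.
Attach number dual uk- → ukhikho.
Apply vowel harmony: ukhikho → ukhukho.
Apply epenthesis: ukhukho → ukuhukho.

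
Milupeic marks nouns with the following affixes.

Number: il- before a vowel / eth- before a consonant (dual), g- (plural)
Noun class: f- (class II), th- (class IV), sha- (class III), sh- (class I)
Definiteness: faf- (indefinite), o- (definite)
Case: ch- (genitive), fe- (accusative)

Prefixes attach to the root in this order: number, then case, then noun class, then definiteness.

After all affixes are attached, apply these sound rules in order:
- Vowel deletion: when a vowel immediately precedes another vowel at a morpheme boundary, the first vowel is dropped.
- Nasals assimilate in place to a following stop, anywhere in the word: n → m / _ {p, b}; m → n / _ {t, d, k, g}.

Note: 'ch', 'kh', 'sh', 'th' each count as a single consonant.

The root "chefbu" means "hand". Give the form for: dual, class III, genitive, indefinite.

fafshachethchefbu

Attach number dual eth- (before consonant 'ch') → ethchefbu.
Attach case genitive ch- → chethchefbu.
Attach noun class class III sha- → shachethchefbu.
Attach definiteness indefinite faf- → fafshachethchefbu.
Vowel deletion: no change.
Nasal assimilation: no change.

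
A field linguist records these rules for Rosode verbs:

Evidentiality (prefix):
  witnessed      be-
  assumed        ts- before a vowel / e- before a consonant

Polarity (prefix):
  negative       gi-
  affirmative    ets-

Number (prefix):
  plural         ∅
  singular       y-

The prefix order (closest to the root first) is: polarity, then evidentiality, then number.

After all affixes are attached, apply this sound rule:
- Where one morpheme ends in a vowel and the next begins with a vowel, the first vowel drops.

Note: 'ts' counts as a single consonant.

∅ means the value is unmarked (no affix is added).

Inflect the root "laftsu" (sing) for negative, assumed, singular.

Attach polarity negative gi- → gilaftsu.
Attach evidentiality assumed e- (before consonant 'g') → egilaftsu.
Attach number singular y- → yegilaftsu.
Vowel deletion: no change.

yegilaftsu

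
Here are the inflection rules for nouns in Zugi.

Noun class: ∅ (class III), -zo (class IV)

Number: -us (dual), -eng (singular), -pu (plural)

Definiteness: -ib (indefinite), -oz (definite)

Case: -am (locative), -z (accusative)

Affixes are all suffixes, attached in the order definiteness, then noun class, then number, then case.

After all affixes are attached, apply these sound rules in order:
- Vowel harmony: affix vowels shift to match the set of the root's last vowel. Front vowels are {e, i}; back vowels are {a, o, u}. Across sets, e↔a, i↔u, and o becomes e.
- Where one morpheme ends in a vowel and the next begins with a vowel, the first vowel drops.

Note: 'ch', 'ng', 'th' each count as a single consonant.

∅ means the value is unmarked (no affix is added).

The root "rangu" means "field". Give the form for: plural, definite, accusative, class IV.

Attach definiteness definite -oz → ranguoz.
Attach noun class class IV -zo → ranguozzo.
Attach number plural -pu → ranguozzopu.
Attach case accusative -z → ranguozzopuz.
Vowel harmony: no change.
Apply vowel deletion: ranguozzopuz → rangozzopuz.

rangozzopuz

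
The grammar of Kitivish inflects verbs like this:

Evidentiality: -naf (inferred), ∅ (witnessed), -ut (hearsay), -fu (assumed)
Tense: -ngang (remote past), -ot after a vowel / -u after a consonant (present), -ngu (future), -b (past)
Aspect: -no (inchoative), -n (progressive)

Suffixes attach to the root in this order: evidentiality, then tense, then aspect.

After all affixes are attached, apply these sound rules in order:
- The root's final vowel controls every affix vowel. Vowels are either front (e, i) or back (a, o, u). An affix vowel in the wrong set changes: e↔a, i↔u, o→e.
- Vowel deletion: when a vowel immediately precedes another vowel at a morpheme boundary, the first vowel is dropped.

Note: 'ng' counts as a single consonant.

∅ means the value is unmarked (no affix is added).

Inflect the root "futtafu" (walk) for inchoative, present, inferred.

futtafunafuno

Attach evidentiality inferred -naf → futtafunaf.
Attach tense present -u (after consonant 'f') → futtafunafu.
Attach aspect inchoative -no → futtafunafuno.
Vowel harmony: no change.
Vowel deletion: no change.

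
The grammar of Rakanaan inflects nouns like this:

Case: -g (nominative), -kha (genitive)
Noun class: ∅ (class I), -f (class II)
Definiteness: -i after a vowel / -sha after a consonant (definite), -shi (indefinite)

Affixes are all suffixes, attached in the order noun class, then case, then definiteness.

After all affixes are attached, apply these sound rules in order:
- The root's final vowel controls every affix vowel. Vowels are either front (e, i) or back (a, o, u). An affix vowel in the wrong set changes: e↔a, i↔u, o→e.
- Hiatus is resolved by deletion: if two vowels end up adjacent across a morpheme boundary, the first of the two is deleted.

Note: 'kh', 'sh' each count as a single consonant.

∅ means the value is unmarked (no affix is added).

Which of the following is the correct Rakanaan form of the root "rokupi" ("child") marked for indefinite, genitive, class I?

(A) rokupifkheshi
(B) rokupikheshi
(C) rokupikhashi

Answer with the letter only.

noun class = class I: zero marking, form stays rokupi.
Attach case genitive -kha → rokupikha.
Attach definiteness indefinite -shi → rokupikhashi.
Apply vowel harmony: rokupikhashi → rokupikheshi.
Vowel deletion: no change.
So the correct form is rokupikheshi, option (B).
(C) rokupikhashi is wrong: it fails to apply the sound rule(s).
(A) rokupifkheshi is wrong: it uses class II instead of class I for noun class.

B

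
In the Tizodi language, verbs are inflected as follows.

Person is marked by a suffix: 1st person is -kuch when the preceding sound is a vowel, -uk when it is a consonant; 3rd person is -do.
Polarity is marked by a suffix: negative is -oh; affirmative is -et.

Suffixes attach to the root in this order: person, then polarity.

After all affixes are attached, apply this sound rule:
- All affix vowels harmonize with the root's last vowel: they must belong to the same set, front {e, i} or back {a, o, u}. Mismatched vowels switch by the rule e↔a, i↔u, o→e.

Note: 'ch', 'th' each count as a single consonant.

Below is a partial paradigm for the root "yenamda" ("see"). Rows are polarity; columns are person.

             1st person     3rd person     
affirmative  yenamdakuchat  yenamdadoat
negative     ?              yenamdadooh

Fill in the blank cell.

Attach person 1st person -kuch (after vowel 'a') → yenamdakuch.
Attach polarity negative -oh → yenamdakuchoh.
Vowel harmony: no change.

yenamdakuchoh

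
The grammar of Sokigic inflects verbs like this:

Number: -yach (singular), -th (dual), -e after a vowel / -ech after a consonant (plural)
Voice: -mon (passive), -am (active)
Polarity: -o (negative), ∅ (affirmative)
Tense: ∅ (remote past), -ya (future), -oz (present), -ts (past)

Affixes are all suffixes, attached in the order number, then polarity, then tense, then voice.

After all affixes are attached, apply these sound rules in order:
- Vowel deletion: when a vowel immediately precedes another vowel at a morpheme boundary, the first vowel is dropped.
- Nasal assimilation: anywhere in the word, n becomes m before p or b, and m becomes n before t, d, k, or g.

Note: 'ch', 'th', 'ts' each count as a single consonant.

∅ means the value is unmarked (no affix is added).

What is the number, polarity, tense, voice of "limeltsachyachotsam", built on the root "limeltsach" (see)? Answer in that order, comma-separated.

singular, negative, past, active

Segment: limeltsach-yach-o-ts-am.
number: -yach → singular.
polarity: -o → negative.
tense: -ts → past.
voice: -am → active.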